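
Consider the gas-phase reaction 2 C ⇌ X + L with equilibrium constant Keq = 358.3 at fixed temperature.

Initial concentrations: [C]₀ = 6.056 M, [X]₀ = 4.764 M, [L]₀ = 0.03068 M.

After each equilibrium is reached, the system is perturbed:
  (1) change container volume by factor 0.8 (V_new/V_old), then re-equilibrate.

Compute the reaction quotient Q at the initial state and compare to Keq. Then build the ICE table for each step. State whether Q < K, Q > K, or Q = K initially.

Q₀ = 0.003985 vs Keq = 358.3 ⇒ Q<K, forward
Step 1:
                  C         X         L
  init        6.056     4.764   0.03068
  Δ          -5.805     2.903     2.903
  eq         0.2505     7.667     2.933
  solve Keq expr → x = 2.903; check Q = 358.3
Then change container volume by factor 0.8 (V_new/V_old).
Step 2:
                  C         X         L
  init       0.3132     9.583     3.667
  Δ               0         0         0
  eq         0.3132     9.583     3.667
  solve Keq expr → x = 0; check Q = 358.3

Q₀ = 0.003985; Q < K (proceeds forward)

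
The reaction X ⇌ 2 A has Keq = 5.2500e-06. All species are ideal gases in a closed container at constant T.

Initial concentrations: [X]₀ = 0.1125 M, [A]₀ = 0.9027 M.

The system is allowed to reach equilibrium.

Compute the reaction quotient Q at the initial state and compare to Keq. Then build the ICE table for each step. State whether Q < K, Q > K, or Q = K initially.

Q₀ = 7.243 vs Keq = 5.2500e-06 ⇒ Q>K, reverse
Step 1:
                  X         A
  I          0.1125    0.9027
  C          0.4505    -0.901
  E           0.563  0.001719
  solve Keq expr → x = -0.4505; check Q = 5.2500e-06

Q₀ = 7.243; Q > K (proceeds reverse)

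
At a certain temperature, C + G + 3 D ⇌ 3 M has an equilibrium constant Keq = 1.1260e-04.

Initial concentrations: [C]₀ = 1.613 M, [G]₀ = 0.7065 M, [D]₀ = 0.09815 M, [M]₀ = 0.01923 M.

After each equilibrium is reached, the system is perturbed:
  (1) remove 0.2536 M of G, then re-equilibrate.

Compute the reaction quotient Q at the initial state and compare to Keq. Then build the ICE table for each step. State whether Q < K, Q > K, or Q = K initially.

Q₀ = 0.0066; Q > K (proceeds reverse)

Q₀ = 0.0066 vs Keq = 1.1260e-04 ⇒ Q>K, reverse
Step 1:
                   C          G          D          M
  Initial      1.613     0.7065    0.09815    0.01923
  Change    0.004526   0.004526    0.01358   -0.01358
  Equil        1.618      0.711     0.1117   0.005653
  solve Keq expr → x = -0.004526; check Q = 1.1260e-04
Then remove 0.2536 M of G.
Step 2:
                   C          G          D          M
  Initial      1.618     0.4574     0.1117   0.005653
  Change  2.4649e-04 2.4649e-04 7.3947e-04 -7.3947e-04
  Equil        1.618     0.4577     0.1125   0.004913
  solve Keq expr → x = -2.4649e-04; check Q = 1.1260e-04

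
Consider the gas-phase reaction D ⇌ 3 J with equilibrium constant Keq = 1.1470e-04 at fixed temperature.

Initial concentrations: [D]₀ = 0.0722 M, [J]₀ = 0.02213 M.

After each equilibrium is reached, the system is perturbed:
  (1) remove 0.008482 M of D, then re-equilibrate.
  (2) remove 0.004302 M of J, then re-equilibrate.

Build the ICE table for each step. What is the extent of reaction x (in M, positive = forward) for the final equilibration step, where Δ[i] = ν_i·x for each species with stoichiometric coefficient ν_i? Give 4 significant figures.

Q₀ = 1.5011e-04 vs Keq = 1.1470e-04 ⇒ Q>K, reverse
Step 1:
                   D          J
  I           0.0722    0.02213
  C       6.1369e-04  -0.001841
  E          0.07281    0.02029
  solve Keq expr → x = -6.1369e-04; check Q = 1.1470e-04
Then remove 0.008482 M of D.
Step 2:
                   D          J
  I          0.06433    0.02029
  C       2.6463e-04 -7.9389e-04
  E           0.0646     0.0195
  solve Keq expr → x = -2.6463e-04; check Q = 1.1470e-04
Then remove 0.004302 M of J.
Step 3:
                   D          J
  I           0.0646    0.01519
  C        -0.001387   0.004161
  E          0.06321    0.01935
  solve Keq expr → x = 0.001387; check Q = 1.1470e-04

x = 0.001387 M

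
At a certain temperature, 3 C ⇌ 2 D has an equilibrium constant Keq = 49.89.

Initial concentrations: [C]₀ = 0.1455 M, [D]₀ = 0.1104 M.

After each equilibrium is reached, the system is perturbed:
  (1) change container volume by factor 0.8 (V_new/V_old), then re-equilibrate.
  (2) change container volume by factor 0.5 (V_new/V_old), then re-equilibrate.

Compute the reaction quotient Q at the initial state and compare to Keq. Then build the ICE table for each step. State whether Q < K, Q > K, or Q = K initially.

Q₀ = 3.957; Q < K (proceeds forward)

Q₀ = 3.957 vs Keq = 49.89 ⇒ Q<K, forward
Step 1:
                   C          D
  Initial     0.1455     0.1104
  Change    -0.06708    0.04472
  Equil      0.07842     0.1551
  solve Keq expr → x = 0.02236; check Q = 49.89
Then change container volume by factor 0.8 (V_new/V_old).
Step 2:
                   C          D
  Initial    0.09803     0.1939
  Change   -0.005817   0.003878
  Equil      0.09221     0.1978
  solve Keq expr → x = 0.001939; check Q = 49.89
Then change container volume by factor 0.5 (V_new/V_old).
Step 3:
                   C          D
  Initial     0.1844     0.3956
  Change    -0.03271    0.02181
  Equil       0.1517     0.4174
  solve Keq expr → x = 0.0109; check Q = 49.89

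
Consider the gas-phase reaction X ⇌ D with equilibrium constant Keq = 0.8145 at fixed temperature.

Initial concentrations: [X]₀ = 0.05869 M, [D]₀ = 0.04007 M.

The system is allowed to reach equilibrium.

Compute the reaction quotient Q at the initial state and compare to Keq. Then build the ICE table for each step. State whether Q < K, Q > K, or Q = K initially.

Q₀ = 0.6827; Q < K (proceeds forward)

Q₀ = 0.6827 vs Keq = 0.8145 ⇒ Q<K, forward
Step 1:
                   X          D
  init       0.05869    0.04007
  Δ        -0.004262   0.004262
  eq         0.05443    0.04433
  solve Keq expr → x = 0.004262; check Q = 0.8145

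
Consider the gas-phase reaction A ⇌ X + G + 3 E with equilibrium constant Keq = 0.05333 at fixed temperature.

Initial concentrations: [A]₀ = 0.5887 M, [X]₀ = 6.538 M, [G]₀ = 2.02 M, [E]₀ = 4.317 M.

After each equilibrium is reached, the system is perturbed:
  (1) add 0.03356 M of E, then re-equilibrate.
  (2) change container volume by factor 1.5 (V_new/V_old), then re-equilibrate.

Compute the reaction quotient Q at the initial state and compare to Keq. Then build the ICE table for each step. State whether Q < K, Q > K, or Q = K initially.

Q₀ = 1805; Q > K (proceeds reverse)

Q₀ = 1805 vs Keq = 0.05333 ⇒ Q>K, reverse
Step 1:
                   A          X          G          E
  Initial     0.5887      6.538       2.02      4.317
  Change       1.337     -1.337     -1.337      -4.01
  Equil        1.925      5.201     0.6833     0.3069
  solve Keq expr → x = -1.337; check Q = 0.05333
Then add 0.03356 M of E.
Step 2:
                   A          X          G          E
  Initial      1.925      5.201     0.6833     0.3404
  Change     0.01041   -0.01041   -0.01041   -0.03122
  Equil        1.936      5.191     0.6729     0.3092
  solve Keq expr → x = -0.01041; check Q = 0.05333
Then change container volume by factor 1.5 (V_new/V_old).
Step 3:
                   A          X          G          E
  Initial      1.291      3.461     0.4486     0.2061
  Change    -0.04387    0.04387    0.04387     0.1316
  Equil        1.247      3.504     0.4925     0.3377
  solve Keq expr → x = 0.04387; check Q = 0.05333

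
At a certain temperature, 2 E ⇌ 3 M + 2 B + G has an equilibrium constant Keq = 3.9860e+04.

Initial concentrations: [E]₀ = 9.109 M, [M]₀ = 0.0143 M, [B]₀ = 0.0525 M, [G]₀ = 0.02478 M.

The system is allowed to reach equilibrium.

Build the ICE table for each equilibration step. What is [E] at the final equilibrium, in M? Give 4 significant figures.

[E]_eq = 2.187 M

Q₀ = 2.4071e-12 vs Keq = 3.9860e+04 ⇒ Q<K, forward
Step 1:
                  E         M         B         G
  I           9.109    0.0143    0.0525   0.02478
  C          -6.922     10.38     6.922     3.461
  E           2.187      10.4     6.975     3.486
  solve Keq expr → x = 3.461; check Q = 3.9860e+04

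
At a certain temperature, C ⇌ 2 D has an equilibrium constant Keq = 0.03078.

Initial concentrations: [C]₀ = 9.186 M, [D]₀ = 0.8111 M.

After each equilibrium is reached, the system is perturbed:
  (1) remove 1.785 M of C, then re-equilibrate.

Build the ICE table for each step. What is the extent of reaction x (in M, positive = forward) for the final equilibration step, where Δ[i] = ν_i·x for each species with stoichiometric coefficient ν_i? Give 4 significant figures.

x = -0.02658 M

Q₀ = 0.07162 vs Keq = 0.03078 ⇒ Q>K, reverse
Step 1:
                    C           D
  Initial       9.186      0.8111
  Change       0.1377     -0.2754
  Equil         9.324      0.5357
  solve Keq expr → x = -0.1377; check Q = 0.03078
Then remove 1.785 M of C.
Step 2:
                    C           D
  Initial       7.539      0.5357
  Change      0.02658    -0.05315
  Equil         7.565      0.4826
  solve Keq expr → x = -0.02658; check Q = 0.03078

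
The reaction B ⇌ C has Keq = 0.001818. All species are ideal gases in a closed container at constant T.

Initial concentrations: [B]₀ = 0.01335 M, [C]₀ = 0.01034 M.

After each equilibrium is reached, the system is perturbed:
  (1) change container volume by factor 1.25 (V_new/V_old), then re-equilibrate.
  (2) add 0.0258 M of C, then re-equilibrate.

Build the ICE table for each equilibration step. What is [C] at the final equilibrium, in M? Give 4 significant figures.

Q₀ = 0.7745 vs Keq = 0.001818 ⇒ Q>K, reverse
Step 1:
                  B         C
  Initial   0.01335   0.01034
  Change     0.0103   -0.0103
  Equil     0.02365 4.2990e-05
  solve Keq expr → x = -0.0103; check Q = 0.001818
Then change container volume by factor 1.25 (V_new/V_old).
Step 2:
                  B         C
  Initial   0.01892 3.4392e-05
  Change          0         0
  Equil     0.01892 3.4392e-05
  solve Keq expr → x = 0; check Q = 0.001818
Then add 0.0258 M of C.
Step 3:
                  B         C
  Initial   0.01892   0.02583
  Change    0.02575  -0.02575
  Equil     0.04467 8.1211e-05
  solve Keq expr → x = -0.02575; check Q = 0.001818

[C]_eq = 8.1211e-05 M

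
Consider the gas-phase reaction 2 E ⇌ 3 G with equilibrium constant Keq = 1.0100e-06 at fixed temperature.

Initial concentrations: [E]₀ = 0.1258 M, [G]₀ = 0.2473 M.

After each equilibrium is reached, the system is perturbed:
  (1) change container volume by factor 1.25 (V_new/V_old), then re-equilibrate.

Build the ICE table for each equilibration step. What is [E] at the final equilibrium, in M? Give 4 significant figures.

Q₀ = 0.9557 vs Keq = 1.0100e-06 ⇒ Q>K, reverse
Step 1:
                   E          G
  Initial     0.1258     0.2473
  Change       0.162    -0.2429
  Equil       0.2878   0.004373
  solve Keq expr → x = -0.08098; check Q = 1.0100e-06
Then change container volume by factor 1.25 (V_new/V_old).
Step 2:
                   E          G
  Initial     0.2302   0.003498
  Change  -1.7879e-04 2.6819e-04
  Equil         0.23   0.003767
  solve Keq expr → x = 8.9396e-05; check Q = 1.0100e-06

[E]_eq = 0.23 M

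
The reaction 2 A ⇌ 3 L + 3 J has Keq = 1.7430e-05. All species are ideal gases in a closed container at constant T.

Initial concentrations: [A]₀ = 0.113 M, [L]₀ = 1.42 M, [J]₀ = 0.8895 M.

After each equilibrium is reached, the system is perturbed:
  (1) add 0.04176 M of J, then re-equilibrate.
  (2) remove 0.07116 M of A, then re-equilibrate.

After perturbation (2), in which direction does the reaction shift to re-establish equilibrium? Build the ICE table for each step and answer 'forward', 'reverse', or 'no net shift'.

Direction: reverse

Q₀ = 157.8 vs Keq = 1.7430e-05 ⇒ Q>K, reverse
Step 1:
                  A         L         J
  Initial     0.113      1.42    0.8895
  Change     0.5693    -0.854    -0.854
  Equil      0.6823     0.566    0.0355
  solve Keq expr → x = -0.2847; check Q = 1.7430e-05
Then add 0.04176 M of J.
Step 2:
                  A         L         J
  Initial    0.6823     0.566   0.07726
  Change     0.0255  -0.03824  -0.03824
  Equil      0.7078    0.5278   0.03902
  solve Keq expr → x = -0.01275; check Q = 1.7430e-05
Then remove 0.07116 M of A.
Step 3:
                  A         L         J
  Initial    0.6367    0.5278   0.03902
  Change   0.001621 -0.002431 -0.002431
  Equil      0.6383    0.5253   0.03659
  solve Keq expr → x = -8.1029e-04; check Q = 1.7430e-05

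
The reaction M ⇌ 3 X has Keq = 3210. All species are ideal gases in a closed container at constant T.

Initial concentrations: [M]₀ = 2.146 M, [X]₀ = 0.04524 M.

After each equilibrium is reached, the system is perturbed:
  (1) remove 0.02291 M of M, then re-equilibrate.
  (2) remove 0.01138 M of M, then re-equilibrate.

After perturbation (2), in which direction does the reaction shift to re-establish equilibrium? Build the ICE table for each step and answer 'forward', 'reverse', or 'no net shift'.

Q₀ = 4.3146e-05 vs Keq = 3210 ⇒ Q<K, forward
Step 1:
                   M          X
  init         2.146    0.04524
  Δ            -2.07      6.209
  eq         0.07622      6.255
  solve Keq expr → x = 2.07; check Q = 3210
Then remove 0.02291 M of M.
Step 2:
                   M          X
  init       0.05331      6.255
  Δ          0.02067     -0.062
  eq         0.07398      6.193
  solve Keq expr → x = -0.02067; check Q = 3210
Then remove 0.01138 M of M.
Step 3:
                   M          X
  init        0.0626      6.193
  Δ          0.01028   -0.03084
  eq         0.07288      6.162
  solve Keq expr → x = -0.01028; check Q = 3210

Direction: reverse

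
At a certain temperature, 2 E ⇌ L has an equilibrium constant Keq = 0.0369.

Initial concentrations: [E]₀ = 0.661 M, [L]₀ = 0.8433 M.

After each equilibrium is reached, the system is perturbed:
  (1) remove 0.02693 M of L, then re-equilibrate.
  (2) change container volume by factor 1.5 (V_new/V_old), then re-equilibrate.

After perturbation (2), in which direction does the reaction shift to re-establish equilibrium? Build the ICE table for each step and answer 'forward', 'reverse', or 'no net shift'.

Direction: reverse

Q₀ = 1.93 vs Keq = 0.0369 ⇒ Q>K, reverse
Step 1:
                    E           L
  init          0.661      0.8433
  Δ             1.379     -0.6897
  eq             2.04      0.1536
  solve Keq expr → x = -0.6897; check Q = 0.0369
Then remove 0.02693 M of L.
Step 2:
                    E           L
  init           2.04      0.1267
  Δ          -0.04149     0.02075
  eq            1.999      0.1474
  solve Keq expr → x = 0.02075; check Q = 0.0369
Then change container volume by factor 1.5 (V_new/V_old).
Step 3:
                    E           L
  init          1.333     0.09829
  Δ           0.05457    -0.02729
  eq            1.387       0.071
  solve Keq expr → x = -0.02729; check Q = 0.0369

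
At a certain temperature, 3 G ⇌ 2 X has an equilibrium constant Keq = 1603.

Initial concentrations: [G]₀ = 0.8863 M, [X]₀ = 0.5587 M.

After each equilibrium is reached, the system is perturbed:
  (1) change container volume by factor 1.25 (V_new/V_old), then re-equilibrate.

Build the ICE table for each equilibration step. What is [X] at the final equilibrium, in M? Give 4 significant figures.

[X]_eq = 0.8678 M

Q₀ = 0.4483 vs Keq = 1603 ⇒ Q<K, forward
Step 1:
                   G          X
  Initial     0.8863     0.5587
  Change     -0.7958     0.5306
  Equil      0.09046      1.089
  solve Keq expr → x = 0.2653; check Q = 1603
Then change container volume by factor 1.25 (V_new/V_old).
Step 2:
                   G          X
  Initial    0.07237     0.8714
  Change    0.005374  -0.003583
  Equil      0.07774     0.8678
  solve Keq expr → x = -0.001791; check Q = 1603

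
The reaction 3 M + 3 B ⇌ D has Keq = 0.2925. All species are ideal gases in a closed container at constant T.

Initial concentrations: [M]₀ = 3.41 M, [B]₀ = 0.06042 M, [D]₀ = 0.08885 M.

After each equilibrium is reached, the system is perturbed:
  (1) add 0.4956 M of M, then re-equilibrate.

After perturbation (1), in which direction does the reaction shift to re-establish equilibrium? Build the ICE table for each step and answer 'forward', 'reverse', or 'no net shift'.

Direction: forward

Q₀ = 10.16 vs Keq = 0.2925 ⇒ Q>K, reverse
Step 1:
                  M         B         D
  init         3.41   0.06042   0.08885
  Δ          0.1024    0.1024  -0.03414
  eq          3.512    0.1628   0.05471
  solve Keq expr → x = -0.03414; check Q = 0.2925
Then add 0.4956 M of M.
Step 2:
                  M         B         D
  init        4.008    0.1628   0.05471
  Δ        -0.01528  -0.01528  0.005092
  eq          3.993    0.1475   0.05981
  solve Keq expr → x = 0.005092; check Q = 0.2925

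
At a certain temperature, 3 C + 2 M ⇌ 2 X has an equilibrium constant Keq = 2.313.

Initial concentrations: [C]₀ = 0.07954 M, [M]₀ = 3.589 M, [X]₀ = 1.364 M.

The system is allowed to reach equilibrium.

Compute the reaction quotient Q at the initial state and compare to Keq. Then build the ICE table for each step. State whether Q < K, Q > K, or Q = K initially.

Q₀ = 287; Q > K (proceeds reverse)

Q₀ = 287 vs Keq = 2.313 ⇒ Q>K, reverse
Step 1:
                  C         M         X
  init      0.07954     3.589     1.364
  Δ          0.2699    0.1799   -0.1799
  eq         0.3494     3.769     1.184
  solve Keq expr → x = -0.08997; check Q = 2.313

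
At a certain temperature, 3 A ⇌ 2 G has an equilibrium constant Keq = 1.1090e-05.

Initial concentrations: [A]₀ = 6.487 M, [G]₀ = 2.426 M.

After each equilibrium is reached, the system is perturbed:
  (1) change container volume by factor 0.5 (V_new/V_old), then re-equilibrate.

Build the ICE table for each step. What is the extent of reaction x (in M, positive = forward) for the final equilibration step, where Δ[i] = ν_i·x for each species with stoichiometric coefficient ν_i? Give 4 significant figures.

Q₀ = 0.02156 vs Keq = 1.1090e-05 ⇒ Q>K, reverse
Step 1:
                  A         G
  Initial     6.487     2.426
  Change      3.482    -2.321
  Equil       9.969    0.1048
  solve Keq expr → x = -1.161; check Q = 1.1090e-05
Then change container volume by factor 0.5 (V_new/V_old).
Step 2:
                  A         G
  Initial     19.94    0.2096
  Change     -0.126   0.08403
  Equil       19.81    0.2937
  solve Keq expr → x = 0.04201; check Q = 1.1090e-05

x = 0.04201 M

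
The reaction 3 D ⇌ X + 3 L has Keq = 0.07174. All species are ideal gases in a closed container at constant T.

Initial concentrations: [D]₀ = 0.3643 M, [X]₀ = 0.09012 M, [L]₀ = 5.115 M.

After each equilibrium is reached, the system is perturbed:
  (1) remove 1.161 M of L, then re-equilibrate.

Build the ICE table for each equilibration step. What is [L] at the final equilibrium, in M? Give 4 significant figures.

Q₀ = 249.4 vs Keq = 0.07174 ⇒ Q>K, reverse
Step 1:
                    D           X           L
  init         0.3643     0.09012       5.115
  Δ            0.2699    -0.08996     -0.2699
  eq           0.6342  1.6087e-04       4.845
  solve Keq expr → x = -0.08996; check Q = 0.07174
Then remove 1.161 M of L.
Step 2:
                    D           X           L
  init         0.6342  1.6087e-04       3.684
  Δ       -6.1144e-04  2.0381e-04  6.1144e-04
  eq           0.6336  3.6469e-04       3.685
  solve Keq expr → x = 2.0381e-04; check Q = 0.07174

[L]_eq = 3.685 M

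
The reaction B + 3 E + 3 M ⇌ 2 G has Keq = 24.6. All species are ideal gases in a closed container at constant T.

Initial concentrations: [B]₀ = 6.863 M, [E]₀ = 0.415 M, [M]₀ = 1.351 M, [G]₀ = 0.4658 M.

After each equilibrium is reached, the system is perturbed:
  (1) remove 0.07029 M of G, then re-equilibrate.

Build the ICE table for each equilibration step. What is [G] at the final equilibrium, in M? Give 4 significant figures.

Q₀ = 0.1794 vs Keq = 24.6 ⇒ Q<K, forward
Step 1:
                   B          E          M          G
  init         6.863      0.415      1.351     0.4658
  Δ         -0.09535    -0.2861    -0.2861     0.1907
  eq           6.768     0.1289      1.065     0.6565
  solve Keq expr → x = 0.09535; check Q = 24.6
Then remove 0.07029 M of G.
Step 2:
                   B          E          M          G
  init         6.768     0.1289      1.065     0.5862
  Δ        -0.002591  -0.007773  -0.007773   0.005182
  eq           6.765     0.1212      1.057     0.5914
  solve Keq expr → x = 0.002591; check Q = 24.6

[G]_eq = 0.5914 M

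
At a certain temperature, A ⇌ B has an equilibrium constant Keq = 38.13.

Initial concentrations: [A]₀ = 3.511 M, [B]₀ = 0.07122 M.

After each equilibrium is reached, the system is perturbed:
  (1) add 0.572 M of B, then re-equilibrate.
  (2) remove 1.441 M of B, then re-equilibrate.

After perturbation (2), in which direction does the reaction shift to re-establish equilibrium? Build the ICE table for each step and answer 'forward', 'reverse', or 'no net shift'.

Q₀ = 0.02028 vs Keq = 38.13 ⇒ Q<K, forward
Step 1:
                  A         B
  Initial     3.511   0.07122
  Change     -3.419     3.419
  Equil     0.09155     3.491
  solve Keq expr → x = 3.419; check Q = 38.13
Then add 0.572 M of B.
Step 2:
                  A         B
  Initial   0.09155     4.063
  Change    0.01462  -0.01462
  Equil      0.1062     4.048
  solve Keq expr → x = -0.01462; check Q = 38.13
Then remove 1.441 M of B.
Step 3:
                  A         B
  Initial    0.1062     2.607
  Change   -0.03683   0.03683
  Equil     0.06934     2.644
  solve Keq expr → x = 0.03683; check Q = 38.13

Direction: forward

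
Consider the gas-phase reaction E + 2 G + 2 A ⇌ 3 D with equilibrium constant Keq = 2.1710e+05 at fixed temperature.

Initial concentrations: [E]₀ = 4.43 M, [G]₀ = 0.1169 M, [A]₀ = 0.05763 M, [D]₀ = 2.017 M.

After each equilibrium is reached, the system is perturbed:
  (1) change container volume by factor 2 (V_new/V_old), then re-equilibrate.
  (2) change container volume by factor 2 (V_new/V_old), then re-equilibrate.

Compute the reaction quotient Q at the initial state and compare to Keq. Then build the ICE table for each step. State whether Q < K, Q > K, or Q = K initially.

Q₀ = 4.0812e+04; Q < K (proceeds forward)

Q₀ = 4.0812e+04 vs Keq = 2.1710e+05 ⇒ Q<K, forward
Step 1:
                    E           G           A           D
  init           4.43      0.1169     0.05763       2.017
  Δ          -0.01247    -0.02493    -0.02493      0.0374
  eq            4.418     0.09197      0.0327       2.054
  solve Keq expr → x = 0.01247; check Q = 2.1710e+05
Then change container volume by factor 2 (V_new/V_old).
Step 2:
                    E           G           A           D
  init          2.209     0.04598     0.01635       1.027
  Δ          0.004965    0.009929    0.009929    -0.01489
  eq            2.214     0.05591     0.02628       1.012
  solve Keq expr → x = -0.004965; check Q = 2.1710e+05
Then change container volume by factor 2 (V_new/V_old).
Step 3:
                    E           G           A           D
  init          1.107     0.02796     0.01314      0.5062
  Δ          0.003558    0.007116    0.007116    -0.01067
  eq             1.11     0.03507     0.02025      0.4955
  solve Keq expr → x = -0.003558; check Q = 2.1710e+05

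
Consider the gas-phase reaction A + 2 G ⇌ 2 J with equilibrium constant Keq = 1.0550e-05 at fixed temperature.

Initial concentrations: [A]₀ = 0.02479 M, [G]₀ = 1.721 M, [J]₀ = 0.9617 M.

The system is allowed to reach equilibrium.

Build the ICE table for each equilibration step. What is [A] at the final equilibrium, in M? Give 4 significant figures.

[A]_eq = 0.5026 M

Q₀ = 12.6 vs Keq = 1.0550e-05 ⇒ Q>K, reverse
Step 1:
                  A         G         J
  Initial   0.02479     1.721    0.9617
  Change     0.4778    0.9555   -0.9555
  Equil      0.5026     2.677  0.006163
  solve Keq expr → x = -0.4778; check Q = 1.0550e-05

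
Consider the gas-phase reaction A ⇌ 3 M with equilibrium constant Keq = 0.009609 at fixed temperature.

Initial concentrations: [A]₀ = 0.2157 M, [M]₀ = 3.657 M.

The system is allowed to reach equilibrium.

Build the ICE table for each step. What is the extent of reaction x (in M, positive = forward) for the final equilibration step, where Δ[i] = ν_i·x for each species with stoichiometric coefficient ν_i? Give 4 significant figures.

x = -1.141 M

Q₀ = 226.7 vs Keq = 0.009609 ⇒ Q>K, reverse
Step 1:
                  A         M
  Initial    0.2157     3.657
  Change      1.141    -3.422
  Equil       1.356    0.2353
  solve Keq expr → x = -1.141; check Q = 0.009609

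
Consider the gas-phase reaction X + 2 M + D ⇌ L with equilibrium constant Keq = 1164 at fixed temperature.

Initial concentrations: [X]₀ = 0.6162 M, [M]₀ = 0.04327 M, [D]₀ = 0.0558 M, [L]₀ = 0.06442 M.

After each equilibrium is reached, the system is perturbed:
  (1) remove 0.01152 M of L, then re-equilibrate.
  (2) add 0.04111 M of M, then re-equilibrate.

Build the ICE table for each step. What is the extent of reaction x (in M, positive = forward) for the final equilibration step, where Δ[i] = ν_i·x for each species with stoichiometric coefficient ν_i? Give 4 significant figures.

Q₀ = 1001 vs Keq = 1164 ⇒ Q<K, forward
Step 1:
                  X         M         D         L
  Initial    0.6162   0.04327    0.0558   0.06442
  Change  -0.001162 -0.002324 -0.001162  0.001162
  Equil       0.615   0.04095   0.05464   0.06558
  solve Keq expr → x = 0.001162; check Q = 1164
Then remove 0.01152 M of L.
Step 2:
                  X         M         D         L
  Initial     0.615   0.04095   0.05464   0.05406
  Change  -0.001384 -0.002768 -0.001384  0.001384
  Equil      0.6137   0.03818   0.05325   0.05545
  solve Keq expr → x = 0.001384; check Q = 1164
Then add 0.04111 M of M.
Step 3:
                  X         M         D         L
  Initial    0.6137   0.07929   0.05325   0.05545
  Change   -0.01431  -0.02862  -0.01431   0.01431
  Equil      0.5993   0.05067   0.03894   0.06976
  solve Keq expr → x = 0.01431; check Q = 1164

x = 0.01431 M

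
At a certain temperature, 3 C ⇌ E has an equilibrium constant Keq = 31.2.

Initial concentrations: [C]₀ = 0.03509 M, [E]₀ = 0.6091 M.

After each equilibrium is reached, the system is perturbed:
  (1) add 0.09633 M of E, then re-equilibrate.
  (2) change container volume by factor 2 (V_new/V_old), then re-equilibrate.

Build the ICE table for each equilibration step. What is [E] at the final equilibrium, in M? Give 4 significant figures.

Q₀ = 1.4097e+04 vs Keq = 31.2 ⇒ Q>K, reverse
Step 1:
                   C          E
  I          0.03509     0.6091
  C           0.2228   -0.07425
  E           0.2578     0.5348
  solve Keq expr → x = -0.07425; check Q = 31.2
Then add 0.09633 M of E.
Step 2:
                   C          E
  I           0.2578     0.6312
  C          0.01396  -0.004654
  E           0.2718     0.6265
  solve Keq expr → x = -0.004654; check Q = 31.2
Then change container volume by factor 2 (V_new/V_old).
Step 3:
                   C          E
  I           0.1359     0.3133
  C          0.07401   -0.02467
  E           0.2099     0.2886
  solve Keq expr → x = -0.02467; check Q = 31.2

[E]_eq = 0.2886 M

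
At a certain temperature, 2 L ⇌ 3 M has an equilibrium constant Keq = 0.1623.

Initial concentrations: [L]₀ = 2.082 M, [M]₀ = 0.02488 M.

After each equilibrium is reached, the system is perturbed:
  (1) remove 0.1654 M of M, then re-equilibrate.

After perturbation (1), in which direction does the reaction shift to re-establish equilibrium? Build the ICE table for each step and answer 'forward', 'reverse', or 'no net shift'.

Direction: forward

Q₀ = 3.5530e-06 vs Keq = 0.1623 ⇒ Q<K, forward
Step 1:
                  L         M
  I           2.082   0.02488
  C         -0.4811    0.7216
  E           1.601    0.7465
  solve Keq expr → x = 0.2405; check Q = 0.1623
Then remove 0.1654 M of M.
Step 2:
                  L         M
  I           1.601    0.5811
  C        -0.09119    0.1368
  E            1.51    0.7179
  solve Keq expr → x = 0.04559; check Q = 0.1623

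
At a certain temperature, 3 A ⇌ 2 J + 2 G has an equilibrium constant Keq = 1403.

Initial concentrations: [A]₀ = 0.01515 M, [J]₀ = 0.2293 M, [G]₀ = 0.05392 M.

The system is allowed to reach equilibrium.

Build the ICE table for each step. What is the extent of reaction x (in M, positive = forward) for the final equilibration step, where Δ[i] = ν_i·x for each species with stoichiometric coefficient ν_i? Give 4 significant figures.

x = 0.003298 M

Q₀ = 43.96 vs Keq = 1403 ⇒ Q<K, forward
Step 1:
                    A           J           G
  I           0.01515      0.2293     0.05392
  C         -0.009893    0.006596    0.006596
  E          0.005257      0.2359     0.06052
  solve Keq expr → x = 0.003298; check Q = 1403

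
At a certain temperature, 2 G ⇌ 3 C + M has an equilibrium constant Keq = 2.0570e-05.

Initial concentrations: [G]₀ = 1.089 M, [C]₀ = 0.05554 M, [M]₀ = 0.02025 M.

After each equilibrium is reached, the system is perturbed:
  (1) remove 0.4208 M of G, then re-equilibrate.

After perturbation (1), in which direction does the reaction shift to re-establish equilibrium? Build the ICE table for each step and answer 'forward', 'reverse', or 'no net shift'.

Direction: reverse

Q₀ = 2.9254e-06 vs Keq = 2.0570e-05 ⇒ Q<K, forward
Step 1:
                   G          C          M
  Initial      1.089    0.05554    0.02025
  Change    -0.02313    0.03469    0.01156
  Equil        1.066    0.09023    0.03181
  solve Keq expr → x = 0.01156; check Q = 2.0570e-05
Then remove 0.4208 M of G.
Step 2:
                   G          C          M
  Initial     0.6451    0.09023    0.03181
  Change     0.01306   -0.01959  -0.006531
  Equil       0.6581    0.07064    0.02528
  solve Keq expr → x = -0.006531; check Q = 2.0570e-05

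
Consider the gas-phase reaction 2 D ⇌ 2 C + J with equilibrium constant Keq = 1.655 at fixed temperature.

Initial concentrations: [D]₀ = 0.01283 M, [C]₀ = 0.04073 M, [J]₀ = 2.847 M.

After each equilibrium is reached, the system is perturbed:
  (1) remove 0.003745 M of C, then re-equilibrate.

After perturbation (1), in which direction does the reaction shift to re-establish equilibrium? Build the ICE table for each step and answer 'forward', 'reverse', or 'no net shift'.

Direction: forward

Q₀ = 28.69 vs Keq = 1.655 ⇒ Q>K, reverse
Step 1:
                    D           C           J
  Initial     0.01283     0.04073       2.847
  Change      0.01754    -0.01754    -0.00877
  Equil       0.03037     0.02319       2.838
  solve Keq expr → x = -0.00877; check Q = 1.655
Then remove 0.003745 M of C.
Step 2:
                    D           C           J
  Initial     0.03037     0.01945       2.838
  Change    -0.002121    0.002121    0.001061
  Equil       0.02825     0.02157       2.839
  solve Keq expr → x = 0.001061; check Q = 1.655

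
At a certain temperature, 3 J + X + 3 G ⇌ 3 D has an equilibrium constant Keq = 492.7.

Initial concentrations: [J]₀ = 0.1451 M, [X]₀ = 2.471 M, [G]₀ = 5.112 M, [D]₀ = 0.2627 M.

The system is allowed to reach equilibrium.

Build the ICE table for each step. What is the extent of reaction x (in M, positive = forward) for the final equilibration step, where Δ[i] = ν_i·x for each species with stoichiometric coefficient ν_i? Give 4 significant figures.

Q₀ = 0.01798 vs Keq = 492.7 ⇒ Q<K, forward
Step 1:
                    J           X           G           D
  init         0.1451       2.471       5.112      0.2627
  Δ           -0.1375    -0.04584     -0.1375      0.1375
  eq         0.007582       2.425       4.974      0.4002
  solve Keq expr → x = 0.04584; check Q = 492.7

x = 0.04584 M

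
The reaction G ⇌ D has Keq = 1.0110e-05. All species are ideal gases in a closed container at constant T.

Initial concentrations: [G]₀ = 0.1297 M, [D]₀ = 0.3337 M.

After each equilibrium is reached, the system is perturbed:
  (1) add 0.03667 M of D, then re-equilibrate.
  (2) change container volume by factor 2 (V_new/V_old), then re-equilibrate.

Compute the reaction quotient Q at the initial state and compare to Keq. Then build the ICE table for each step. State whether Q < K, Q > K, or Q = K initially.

Q₀ = 2.573; Q > K (proceeds reverse)

Q₀ = 2.573 vs Keq = 1.0110e-05 ⇒ Q>K, reverse
Step 1:
                  G         D
  Initial    0.1297    0.3337
  Change     0.3337   -0.3337
  Equil      0.4634 4.6849e-06
  solve Keq expr → x = -0.3337; check Q = 1.0110e-05
Then add 0.03667 M of D.
Step 2:
                  G         D
  Initial    0.4634   0.03667
  Change    0.03667  -0.03667
  Equil      0.5001 5.0557e-06
  solve Keq expr → x = -0.03667; check Q = 1.0110e-05
Then change container volume by factor 2 (V_new/V_old).
Step 3:
                  G         D
  Initial      0.25 2.5278e-06
  Change          0         0
  Equil        0.25 2.5278e-06
  solve Keq expr → x = 0; check Q = 1.0110e-05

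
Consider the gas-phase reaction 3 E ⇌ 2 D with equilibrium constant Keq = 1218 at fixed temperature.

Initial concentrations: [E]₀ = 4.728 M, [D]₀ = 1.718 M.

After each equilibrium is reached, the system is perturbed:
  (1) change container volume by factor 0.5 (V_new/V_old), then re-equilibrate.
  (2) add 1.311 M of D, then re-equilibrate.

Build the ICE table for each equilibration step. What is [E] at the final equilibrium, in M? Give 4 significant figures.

Q₀ = 0.02793 vs Keq = 1218 ⇒ Q<K, forward
Step 1:
                  E         D
  Initial     4.728     1.718
  Change     -4.465     2.977
  Equil      0.2625     4.695
  solve Keq expr → x = 1.488; check Q = 1218
Then change container volume by factor 0.5 (V_new/V_old).
Step 2:
                  E         D
  Initial    0.5251      9.39
  Change    -0.1062   0.07082
  Equil      0.4189     9.461
  solve Keq expr → x = 0.03541; check Q = 1218
Then add 1.311 M of D.
Step 3:
                  E         D
  Initial    0.4189     10.77
  Change    0.03715  -0.02477
  Equil       0.456     10.75
  solve Keq expr → x = -0.01238; check Q = 1218

[E]_eq = 0.456 M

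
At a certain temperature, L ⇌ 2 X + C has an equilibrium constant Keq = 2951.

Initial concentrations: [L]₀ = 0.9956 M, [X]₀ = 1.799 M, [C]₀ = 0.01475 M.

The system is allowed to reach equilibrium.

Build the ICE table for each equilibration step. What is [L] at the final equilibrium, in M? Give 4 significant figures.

[L]_eq = 0.00487 M

Q₀ = 0.04795 vs Keq = 2951 ⇒ Q<K, forward
Step 1:
                  L         X         C
  I          0.9956     1.799   0.01475
  C         -0.9907     1.981    0.9907
  E         0.00487      3.78     1.005
  solve Keq expr → x = 0.9907; check Q = 2951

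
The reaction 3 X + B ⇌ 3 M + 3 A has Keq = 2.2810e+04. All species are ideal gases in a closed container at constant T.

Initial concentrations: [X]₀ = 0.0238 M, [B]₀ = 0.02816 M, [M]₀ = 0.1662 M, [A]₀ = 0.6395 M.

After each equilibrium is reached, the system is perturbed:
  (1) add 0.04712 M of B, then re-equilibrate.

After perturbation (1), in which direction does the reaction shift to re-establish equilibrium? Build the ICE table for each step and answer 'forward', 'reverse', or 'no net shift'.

Direction: forward

Q₀ = 3163 vs Keq = 2.2810e+04 ⇒ Q<K, forward
Step 1:
                   X          B          M          A
  init        0.0238    0.02816     0.1662     0.6395
  Δ        -0.009972  -0.003324   0.009972   0.009972
  eq         0.01383    0.02484     0.1762     0.6495
  solve Keq expr → x = 0.003324; check Q = 2.2810e+04
Then add 0.04712 M of B.
Step 2:
                   X          B          M          A
  init       0.01383    0.07196     0.1762     0.6495
  Δ        -0.003802  -0.001267   0.003802   0.003802
  eq         0.01003    0.07069       0.18     0.6533
  solve Keq expr → x = 0.001267; check Q = 2.2810e+04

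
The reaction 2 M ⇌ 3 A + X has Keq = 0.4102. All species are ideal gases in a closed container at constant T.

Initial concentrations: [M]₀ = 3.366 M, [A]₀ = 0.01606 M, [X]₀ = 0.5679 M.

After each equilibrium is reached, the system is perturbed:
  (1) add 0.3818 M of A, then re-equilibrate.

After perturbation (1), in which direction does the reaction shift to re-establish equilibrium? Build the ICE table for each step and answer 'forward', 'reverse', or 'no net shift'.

Direction: reverse

Q₀ = 2.0763e-07 vs Keq = 0.4102 ⇒ Q<K, forward
Step 1:
                    M           A           X
  init          3.366     0.01606      0.5679
  Δ           -0.8914       1.337      0.4457
  eq            2.475       1.353       1.014
  solve Keq expr → x = 0.4457; check Q = 0.4102
Then add 0.3818 M of A.
Step 2:
                    M           A           X
  init          2.475       1.735       1.014
  Δ            0.1811     -0.2716    -0.09054
  eq            2.656       1.463      0.9231
  solve Keq expr → x = -0.09054; check Q = 0.4102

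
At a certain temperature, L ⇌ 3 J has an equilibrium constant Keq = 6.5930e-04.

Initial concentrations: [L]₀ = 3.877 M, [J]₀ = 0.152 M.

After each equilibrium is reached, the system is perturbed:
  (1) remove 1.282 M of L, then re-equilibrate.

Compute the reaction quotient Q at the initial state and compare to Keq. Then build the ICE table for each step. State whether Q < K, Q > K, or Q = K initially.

Q₀ = 9.0581e-04; Q > K (proceeds reverse)

Q₀ = 9.0581e-04 vs Keq = 6.5930e-04 ⇒ Q>K, reverse
Step 1:
                  L         J
  I           3.877     0.152
  C        0.005071  -0.01521
  E           3.882    0.1368
  solve Keq expr → x = -0.005071; check Q = 6.5930e-04
Then remove 1.282 M of L.
Step 2:
                  L         J
  I             2.6    0.1368
  C        0.005674  -0.01702
  E           2.606    0.1198
  solve Keq expr → x = -0.005674; check Q = 6.5930e-04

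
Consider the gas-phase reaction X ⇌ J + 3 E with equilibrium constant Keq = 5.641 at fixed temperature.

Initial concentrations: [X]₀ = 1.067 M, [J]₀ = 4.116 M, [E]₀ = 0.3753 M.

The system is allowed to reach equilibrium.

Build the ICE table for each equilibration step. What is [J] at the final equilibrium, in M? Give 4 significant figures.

[J]_eq = 4.335 M

Q₀ = 0.2039 vs Keq = 5.641 ⇒ Q<K, forward
Step 1:
                    X           J           E
  I             1.067       4.116      0.3753
  C           -0.2193      0.2193      0.6579
  E            0.8477       4.335       1.033
  solve Keq expr → x = 0.2193; check Q = 5.641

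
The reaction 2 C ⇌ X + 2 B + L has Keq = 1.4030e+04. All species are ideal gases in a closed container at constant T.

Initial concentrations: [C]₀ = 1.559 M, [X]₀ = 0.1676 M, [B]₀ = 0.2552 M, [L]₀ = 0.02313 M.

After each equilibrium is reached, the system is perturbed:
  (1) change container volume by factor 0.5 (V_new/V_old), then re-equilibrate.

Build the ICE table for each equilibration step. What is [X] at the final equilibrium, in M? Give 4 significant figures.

[X]_eq = 1.868 M

Q₀ = 1.0388e-04 vs Keq = 1.4030e+04 ⇒ Q<K, forward
Step 1:
                  C         X         B         L
  Initial     1.559    0.1676    0.2552   0.02313
  Change     -1.546    0.7729     1.546    0.7729
  Equil     0.01316    0.9405     1.801    0.7961
  solve Keq expr → x = 0.7729; check Q = 1.4030e+04
Then change container volume by factor 0.5 (V_new/V_old).
Step 2:
                  C         X         B         L
  Initial   0.02631     1.881     3.602     1.592
  Change    0.02555  -0.01278  -0.02555  -0.01278
  Equil     0.05187     1.868     3.577     1.579
  solve Keq expr → x = -0.01278; check Q = 1.4030e+04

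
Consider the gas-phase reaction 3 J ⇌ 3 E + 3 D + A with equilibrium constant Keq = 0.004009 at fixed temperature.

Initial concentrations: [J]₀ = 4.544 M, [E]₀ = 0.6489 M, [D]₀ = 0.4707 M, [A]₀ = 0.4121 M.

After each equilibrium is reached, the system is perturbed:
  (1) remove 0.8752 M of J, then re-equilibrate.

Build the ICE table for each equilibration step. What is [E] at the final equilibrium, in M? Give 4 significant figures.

Q₀ = 1.2516e-04 vs Keq = 0.004009 ⇒ Q<K, forward
Step 1:
                  J         E         D         A
  I           4.544    0.6489    0.4707    0.4121
  C         -0.3519    0.3519    0.3519    0.1173
  E           4.192     1.001    0.8226    0.5294
  solve Keq expr → x = 0.1173; check Q = 0.004009
Then remove 0.8752 M of J.
Step 2:
                  J         E         D         A
  I           3.317     1.001    0.8226    0.5294
  C         0.08253  -0.08253  -0.08253  -0.02751
  E           3.399    0.9182      0.74    0.5019
  solve Keq expr → x = -0.02751; check Q = 0.004009

[E]_eq = 0.9182 M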